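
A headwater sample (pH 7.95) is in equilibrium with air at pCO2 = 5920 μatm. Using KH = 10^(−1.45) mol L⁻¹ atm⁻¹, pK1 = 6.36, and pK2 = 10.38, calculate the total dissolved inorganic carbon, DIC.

DIC = 8.41 mmol/L

[CO2*] = KH · pCO2 = 10^(−1.45) × 5920×10^-6 = 2.100×10^-4 mol/L
α₀ = 1/(1 + K1/[H⁺] + K1K2/[H⁺]²) = 1/(1 + 10^+1.59 + 10^-0.84) = 0.02497
DIC = [CO2*]/α₀ = 2.100×10^-4 / 0.02497 = 8.41 mmol/L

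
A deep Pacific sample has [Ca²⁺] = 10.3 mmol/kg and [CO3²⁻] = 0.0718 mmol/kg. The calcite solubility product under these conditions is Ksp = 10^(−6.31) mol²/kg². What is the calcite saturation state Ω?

Ksp = 10^(−6.31) = 4.898×10^-7
Ω = [Ca²⁺][CO3²⁻]/Ksp = (10.3×10^-3)(0.0718×10^-3) / 4.898×10^-7 = 1.51

Ω = 1.51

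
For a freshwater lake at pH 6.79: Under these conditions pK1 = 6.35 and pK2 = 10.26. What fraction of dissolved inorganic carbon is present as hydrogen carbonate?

α₁ = 1 / (1 + [H⁺]/K1 + K2/[H⁺]) = 1 / (1 + 10^-0.44 + 10^-3.47)
   = 1 / (1 + 0.36308 + 0.00033884) = 1/1.3634 = 0.7335

α₁ = 0.733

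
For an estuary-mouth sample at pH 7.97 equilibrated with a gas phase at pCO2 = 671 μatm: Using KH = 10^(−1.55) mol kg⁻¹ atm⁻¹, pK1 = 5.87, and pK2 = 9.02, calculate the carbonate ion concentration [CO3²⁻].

[CO2*] = KH · pCO2 = 10^(−1.55) × 671×10^-6 = 1.891×10^-5 mol/kg
α₀ = 1/(1 + K1/[H⁺] + K1K2/[H⁺]²) = 1/(1 + 10^+2.10 + 10^+1.05) = 0.007240
DIC = [CO2*]/α₀ = 1.891×10^-5 / 0.007240 = 2.612 mmol/kg
[CO3²⁻] = α₂·DIC; α₂ = 0.08124, so [CO3²⁻] = 0.08124 × 2.612 = 0.212 mmol/kg

[CO3²⁻] = 0.212 mmol/kg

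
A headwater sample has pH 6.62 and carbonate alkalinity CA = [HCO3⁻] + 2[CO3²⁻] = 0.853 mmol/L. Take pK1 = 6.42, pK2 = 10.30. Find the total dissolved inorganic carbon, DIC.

DIC = 1.39 mmol/L

CA = [HCO3⁻] + 2[CO3²⁻] = (α₁ + 2α₂)·DIC
At pH 6.62: [H⁺]/K1 = 10^-0.20 = 0.63096, K2/[H⁺] = 10^-3.68 = 0.00020893
α₁ = 1/(1 + 0.63096 + 0.00020893) = 1/1.6312 = 0.6131; α₂ = α₁·K2/[H⁺] = 0.0001281
α₁ + 2α₂ = 0.6133
DIC = CA / (α₁ + 2α₂) = 0.853 / 0.6133 = 1.39 mmol/L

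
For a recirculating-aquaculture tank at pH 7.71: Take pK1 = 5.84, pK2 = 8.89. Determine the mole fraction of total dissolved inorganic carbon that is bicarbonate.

α₁ = 0.926

α₁ = 1 / (1 + [H⁺]/K1 + K2/[H⁺]) = 1 / (1 + 10^-1.87 + 10^-1.18)
   = 1 / (1 + 0.013490 + 0.066069) = 1/1.0796 = 0.9263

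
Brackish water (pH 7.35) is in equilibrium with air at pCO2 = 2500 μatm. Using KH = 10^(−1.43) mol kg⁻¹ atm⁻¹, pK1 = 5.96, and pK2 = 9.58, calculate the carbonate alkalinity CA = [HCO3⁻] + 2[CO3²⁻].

[CO2*] = KH · pCO2 = 10^(−1.43) × 2500×10^-6 = 9.288×10^-5 mol/kg
α₀ = 1/(1 + K1/[H⁺] + K1K2/[H⁺]²) = 1/(1 + 10^+1.39 + 10^-0.84) = 0.03892
DIC = [CO2*]/α₀ = 9.288×10^-5 / 0.03892 = 2.386 mmol/kg
CA = (α₁ + 2α₂)·DIC = (0.9555 + 2×0.005626) × 2.386 = 2.31 mmol/kg

CA = 2.31 mmol/kg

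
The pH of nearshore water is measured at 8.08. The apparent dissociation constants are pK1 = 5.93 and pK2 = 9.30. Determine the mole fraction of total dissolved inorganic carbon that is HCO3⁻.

α₁ = 0.937

α₁ = 1 / (1 + [H⁺]/K1 + K2/[H⁺]) = 1 / (1 + 10^-2.15 + 10^-1.22)
   = 1 / (1 + 0.0070795 + 0.060256) = 1/1.0673 = 0.9369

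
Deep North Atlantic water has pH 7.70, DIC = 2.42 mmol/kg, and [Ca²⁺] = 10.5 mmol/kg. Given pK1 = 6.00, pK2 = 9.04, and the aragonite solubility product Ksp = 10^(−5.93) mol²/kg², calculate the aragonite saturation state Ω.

Ω = 0.928

α₂ = 1 / (1 + [H⁺]/K2 + [H⁺]²/(K1K2)) = 1 / (1 + 10^+1.34 + 10^-0.36)
   = 1 / (1 + 21.878 + 0.43652) = 1/23.314 = 0.04289
[CO3²⁻] = α₂ × DIC = 0.04289 × 2.42 = 0.1038 mmol/kg
Ksp = 10^(−5.93) = 1.175×10^-6
Ω = [Ca²⁺][CO3²⁻]/Ksp = (10.5×10^-3)(1.038×10^-4) / 1.175×10^-6 = 0.928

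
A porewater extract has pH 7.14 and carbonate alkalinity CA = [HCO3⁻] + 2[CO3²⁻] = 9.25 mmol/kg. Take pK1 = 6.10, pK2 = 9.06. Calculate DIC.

DIC = 9.97 mmol/kg

CA = [HCO3⁻] + 2[CO3²⁻] = (α₁ + 2α₂)·DIC
At pH 7.14: [H⁺]/K1 = 10^-1.04 = 0.091201, K2/[H⁺] = 10^-1.92 = 0.012023
α₁ = 1/(1 + 0.091201 + 0.012023) = 1/1.1032 = 0.9064; α₂ = α₁·K2/[H⁺] = 0.01090
α₁ + 2α₂ = 0.9282
DIC = CA / (α₁ + 2α₂) = 9.25 / 0.9282 = 9.97 mmol/kg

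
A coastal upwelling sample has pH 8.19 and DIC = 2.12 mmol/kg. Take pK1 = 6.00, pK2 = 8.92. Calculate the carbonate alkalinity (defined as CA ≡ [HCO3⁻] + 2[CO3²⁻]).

CA = [HCO3⁻] + 2[CO3²⁻] = (α₁ + 2α₂)·DIC
At pH 8.19: [H⁺]/K1 = 10^-2.19 = 0.0064565, K2/[H⁺] = 10^-0.73 = 0.18621
α₁ = 1/(1 + 0.0064565 + 0.18621) = 1/1.1927 = 0.8385; α₂ = α₁·K2/[H⁺] = 0.1561
α₁ + 2α₂ = 1.1507
CA = 1.1507 × 2.12 = 2.44 mmol/kg

CA = 2.44 mmol/kg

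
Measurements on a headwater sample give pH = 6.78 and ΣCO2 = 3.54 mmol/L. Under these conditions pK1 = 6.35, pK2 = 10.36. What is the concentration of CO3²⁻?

α₂ = 1 / (1 + [H⁺]/K2 + [H⁺]²/(K1K2)) = 1 / (1 + 10^+3.58 + 10^+3.15)
   = 1 / (1 + 3801.9 + 1412.5) = 1/5215.4 = 0.0001917
[CO3²⁻] = α₂ × DIC = 0.0001917 × 3.54 = 0.000679 mmol/L = 0.679 μmol/L

[CO3²⁻] = 0.679 μmol/L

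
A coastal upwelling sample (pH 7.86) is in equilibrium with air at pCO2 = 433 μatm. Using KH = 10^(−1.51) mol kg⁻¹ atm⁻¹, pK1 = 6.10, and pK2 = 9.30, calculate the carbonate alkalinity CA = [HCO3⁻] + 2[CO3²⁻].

CA = 0.826 mmol/kg

[CO2*] = KH · pCO2 = 10^(−1.51) × 433×10^-6 = 1.338×10^-5 mol/kg
α₀ = 1/(1 + K1/[H⁺] + K1K2/[H⁺]²) = 1/(1 + 10^+1.76 + 10^+0.32) = 0.01649
DIC = [CO2*]/α₀ = 1.338×10^-5 / 0.01649 = 0.8113 mmol/kg
CA = (α₁ + 2α₂)·DIC = (0.9490 + 2×0.03446) × 0.8113 = 0.826 mmol/kg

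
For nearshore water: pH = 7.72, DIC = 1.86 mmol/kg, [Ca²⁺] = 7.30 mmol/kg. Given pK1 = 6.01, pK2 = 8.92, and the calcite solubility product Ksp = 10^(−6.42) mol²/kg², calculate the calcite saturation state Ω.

α₂ = 1 / (1 + [H⁺]/K2 + [H⁺]²/(K1K2)) = 1 / (1 + 10^+1.20 + 10^-0.51)
   = 1 / (1 + 15.849 + 0.30903) = 1/17.158 = 0.05828
[CO3²⁻] = α₂ × DIC = 0.05828 × 1.86 = 0.1084 mmol/kg
Ksp = 10^(−6.42) = 3.802×10^-7
Ω = [Ca²⁺][CO3²⁻]/Ksp = (7.30×10^-3)(1.084×10^-4) / 3.802×10^-7 = 2.08

Ω = 2.08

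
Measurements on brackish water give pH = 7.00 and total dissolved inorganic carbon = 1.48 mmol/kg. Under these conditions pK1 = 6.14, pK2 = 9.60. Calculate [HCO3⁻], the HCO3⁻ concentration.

α₁ = 1 / (1 + [H⁺]/K1 + K2/[H⁺]) = 1 / (1 + 10^-0.86 + 10^-2.60)
   = 1 / (1 + 0.13804 + 0.0025119) = 1/1.1406 = 0.8768
[HCO3⁻] = α₁ × DIC = 0.8768 × 1.48 = 1.30 mmol/kg

[HCO3⁻] = 1.30 mmol/kg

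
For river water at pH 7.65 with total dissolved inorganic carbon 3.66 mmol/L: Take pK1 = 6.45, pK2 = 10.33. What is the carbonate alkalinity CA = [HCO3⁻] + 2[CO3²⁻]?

CA = 3.45 mmol/L

CA = [HCO3⁻] + 2[CO3²⁻] = (α₁ + 2α₂)·DIC
At pH 7.65: [H⁺]/K1 = 10^-1.20 = 0.063096, K2/[H⁺] = 10^-2.68 = 0.0020893
α₁ = 1/(1 + 0.063096 + 0.0020893) = 1/1.0652 = 0.9388; α₂ = α₁·K2/[H⁺] = 0.001961
α₁ + 2α₂ = 0.9427
CA = 0.9427 × 3.66 = 3.45 mmol/L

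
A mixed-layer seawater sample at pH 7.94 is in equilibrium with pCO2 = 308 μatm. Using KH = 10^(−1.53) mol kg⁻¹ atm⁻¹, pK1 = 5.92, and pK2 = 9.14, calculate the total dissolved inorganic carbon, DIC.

DIC = 1.02 mmol/kg

[CO2*] = KH · pCO2 = 10^(−1.53) × 308×10^-6 = 9.090×10^-6 mol/kg
α₀ = 1/(1 + K1/[H⁺] + K1K2/[H⁺]²) = 1/(1 + 10^+2.02 + 10^+0.82) = 0.008903
DIC = [CO2*]/α₀ = 9.090×10^-6 / 0.008903 = 1.02 mmol/kg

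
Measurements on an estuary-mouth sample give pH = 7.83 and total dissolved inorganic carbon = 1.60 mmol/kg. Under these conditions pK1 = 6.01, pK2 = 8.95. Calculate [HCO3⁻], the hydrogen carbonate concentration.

[HCO3⁻] = 1.47 mmol/kg

α₁ = 1 / (1 + [H⁺]/K1 + K2/[H⁺]) = 1 / (1 + 10^-1.82 + 10^-1.12)
   = 1 / (1 + 0.015136 + 0.075858) = 1/1.0910 = 0.9166
[HCO3⁻] = α₁ × DIC = 0.9166 × 1.60 = 1.47 mmol/kg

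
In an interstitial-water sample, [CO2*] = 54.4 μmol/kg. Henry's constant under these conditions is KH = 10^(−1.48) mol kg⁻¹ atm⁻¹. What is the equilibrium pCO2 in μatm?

pCO2 = 1640 μatm

KH = 10^(−1.48) = 3.311×10^-2 mol kg⁻¹ atm⁻¹
pCO2 = [CO2*]/KH = 54.4×10^-6 / 3.311×10^-2 = 1.64×10^-3 atm = 1640 μatm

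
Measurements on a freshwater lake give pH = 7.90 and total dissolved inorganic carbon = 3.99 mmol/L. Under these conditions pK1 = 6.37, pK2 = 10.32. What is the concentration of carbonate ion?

α₂ = 1 / (1 + [H⁺]/K2 + [H⁺]²/(K1K2)) = 1 / (1 + 10^+2.42 + 10^+0.89)
   = 1 / (1 + 263.03 + 7.7625) = 1/271.79 = 0.003679
[CO3²⁻] = α₂ × DIC = 0.003679 × 3.99 = 0.0147 mmol/L = 14.7 μmol/L

[CO3²⁻] = 14.7 μmol/L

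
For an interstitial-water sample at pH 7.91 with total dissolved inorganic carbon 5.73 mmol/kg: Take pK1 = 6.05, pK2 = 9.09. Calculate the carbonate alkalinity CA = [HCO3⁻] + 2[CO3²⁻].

CA = [HCO3⁻] + 2[CO3²⁻] = (α₁ + 2α₂)·DIC
At pH 7.91: [H⁺]/K1 = 10^-1.86 = 0.013804, K2/[H⁺] = 10^-1.18 = 0.066069
α₁ = 1/(1 + 0.013804 + 0.066069) = 1/1.0799 = 0.9260; α₂ = α₁·K2/[H⁺] = 0.06118
α₁ + 2α₂ = 1.0484
CA = 1.0484 × 5.73 = 6.01 mmol/kg

CA = 6.01 mmol/kg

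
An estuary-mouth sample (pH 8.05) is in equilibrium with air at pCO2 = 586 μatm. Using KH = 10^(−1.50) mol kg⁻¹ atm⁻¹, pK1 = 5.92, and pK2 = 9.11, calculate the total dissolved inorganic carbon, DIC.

DIC = 2.74 mmol/kg

[CO2*] = KH · pCO2 = 10^(−1.50) × 586×10^-6 = 1.853×10^-5 mol/kg
α₀ = 1/(1 + K1/[H⁺] + K1K2/[H⁺]²) = 1/(1 + 10^+2.13 + 10^+1.07) = 0.006773
DIC = [CO2*]/α₀ = 1.853×10^-5 / 0.006773 = 2.74 mmol/kg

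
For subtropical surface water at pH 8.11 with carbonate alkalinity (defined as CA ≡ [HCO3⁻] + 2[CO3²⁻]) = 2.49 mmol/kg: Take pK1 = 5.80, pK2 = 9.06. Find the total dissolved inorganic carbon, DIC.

DIC = 2.27 mmol/kg

CA = [HCO3⁻] + 2[CO3²⁻] = (α₁ + 2α₂)·DIC
At pH 8.11: [H⁺]/K1 = 10^-2.31 = 0.0048978, K2/[H⁺] = 10^-0.95 = 0.11220
α₁ = 1/(1 + 0.0048978 + 0.11220) = 1/1.1171 = 0.8952; α₂ = α₁·K2/[H⁺] = 0.1004
α₁ + 2α₂ = 1.0961
DIC = CA / (α₁ + 2α₂) = 2.49 / 1.0961 = 2.27 mmol/kg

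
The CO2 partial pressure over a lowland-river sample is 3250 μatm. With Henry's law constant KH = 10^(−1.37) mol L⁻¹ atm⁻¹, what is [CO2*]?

KH = 10^(−1.37) = 4.266×10^-2 mol L⁻¹ atm⁻¹
[CO2*] = KH · pCO2 = 4.266×10^-2 × 3250×10^-6 atm = 1.39×10^-4 mol/L

[CO2*] = 139 μmol/L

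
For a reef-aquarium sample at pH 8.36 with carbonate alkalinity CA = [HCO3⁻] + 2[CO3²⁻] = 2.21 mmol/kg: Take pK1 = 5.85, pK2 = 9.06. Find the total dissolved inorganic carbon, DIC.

CA = [HCO3⁻] + 2[CO3²⁻] = (α₁ + 2α₂)·DIC
At pH 8.36: [H⁺]/K1 = 10^-2.51 = 0.0030903, K2/[H⁺] = 10^-0.70 = 0.19953
α₁ = 1/(1 + 0.0030903 + 0.19953) = 1/1.2026 = 0.8315; α₂ = α₁·K2/[H⁺] = 0.1659
α₁ + 2α₂ = 1.1633
DIC = CA / (α₁ + 2α₂) = 2.21 / 1.1633 = 1.90 mmol/kg

DIC = 1.90 mmol/kg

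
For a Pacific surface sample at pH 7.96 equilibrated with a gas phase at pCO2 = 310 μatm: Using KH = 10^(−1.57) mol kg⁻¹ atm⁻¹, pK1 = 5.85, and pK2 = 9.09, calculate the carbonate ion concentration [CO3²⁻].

[CO3²⁻] = 0.0797 mmol/kg

[CO2*] = KH · pCO2 = 10^(−1.57) × 310×10^-6 = 8.344×10^-6 mol/kg
α₀ = 1/(1 + K1/[H⁺] + K1K2/[H⁺]²) = 1/(1 + 10^+2.11 + 10^+0.98) = 0.007175
DIC = [CO2*]/α₀ = 8.344×10^-6 / 0.007175 = 1.163 mmol/kg
[CO3²⁻] = α₂·DIC; α₂ = 0.06852, so [CO3²⁻] = 0.06852 × 1.163 = 0.0797 mmol/kg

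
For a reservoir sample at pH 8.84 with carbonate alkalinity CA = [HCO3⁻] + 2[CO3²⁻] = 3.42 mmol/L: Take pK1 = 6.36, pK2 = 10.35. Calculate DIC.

CA = [HCO3⁻] + 2[CO3²⁻] = (α₁ + 2α₂)·DIC
At pH 8.84: [H⁺]/K1 = 10^-2.48 = 0.0033113, K2/[H⁺] = 10^-1.51 = 0.030903
α₁ = 1/(1 + 0.0033113 + 0.030903) = 1/1.0342 = 0.9669; α₂ = α₁·K2/[H⁺] = 0.02988
α₁ + 2α₂ = 1.0267
DIC = CA / (α₁ + 2α₂) = 3.42 / 1.0267 = 3.33 mmol/L

DIC = 3.33 mmol/L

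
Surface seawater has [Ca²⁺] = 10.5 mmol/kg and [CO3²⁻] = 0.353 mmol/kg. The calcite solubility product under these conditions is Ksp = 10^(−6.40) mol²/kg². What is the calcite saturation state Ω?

Ksp = 10^(−6.40) = 3.981×10^-7
Ω = [Ca²⁺][CO3²⁻]/Ksp = (10.5×10^-3)(0.353×10^-3) / 3.981×10^-7 = 9.31

Ω = 9.31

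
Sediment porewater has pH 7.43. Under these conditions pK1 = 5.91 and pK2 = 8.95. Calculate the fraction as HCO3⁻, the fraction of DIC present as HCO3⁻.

α₁ = 0.943

α₁ = 1 / (1 + [H⁺]/K1 + K2/[H⁺]) = 1 / (1 + 10^-1.52 + 10^-1.52)
   = 1 / (1 + 0.030200 + 0.030200) = 1/1.0604 = 0.9430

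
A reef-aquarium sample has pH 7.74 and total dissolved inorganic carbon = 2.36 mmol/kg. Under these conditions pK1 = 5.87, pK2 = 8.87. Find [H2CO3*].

[CO2*] = 0.0293 mmol/kg

α₀ = 1 / (1 + K1/[H⁺] + K1K2/[H⁺]²) = 1 / (1 + 10^+1.87 + 10^+0.74)
   = 1 / (1 + 74.131 + 5.4954) = 1/80.626 = 0.01240
[CO2*] = α₀ × DIC = 0.01240 × 2.36 = 0.0293 mmol/kg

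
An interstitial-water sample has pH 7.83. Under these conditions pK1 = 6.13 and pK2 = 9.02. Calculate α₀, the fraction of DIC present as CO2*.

α₀ = 1 / (1 + K1/[H⁺] + K1K2/[H⁺]²) = 1 / (1 + 10^+1.70 + 10^+0.51)
   = 1 / (1 + 50.119 + 3.2359) = 1/54.355 = 0.01840

α₀ = 0.0184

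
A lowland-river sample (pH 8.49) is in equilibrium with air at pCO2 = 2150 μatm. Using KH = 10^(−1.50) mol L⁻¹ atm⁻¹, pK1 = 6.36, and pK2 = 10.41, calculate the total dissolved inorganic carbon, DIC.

[CO2*] = KH · pCO2 = 10^(−1.50) × 2150×10^-6 = 6.799×10^-5 mol/L
α₀ = 1/(1 + K1/[H⁺] + K1K2/[H⁺]²) = 1/(1 + 10^+2.13 + 10^+0.21) = 0.007272
DIC = [CO2*]/α₀ = 6.799×10^-5 / 0.007272 = 9.35 mmol/L

DIC = 9.35 mmol/L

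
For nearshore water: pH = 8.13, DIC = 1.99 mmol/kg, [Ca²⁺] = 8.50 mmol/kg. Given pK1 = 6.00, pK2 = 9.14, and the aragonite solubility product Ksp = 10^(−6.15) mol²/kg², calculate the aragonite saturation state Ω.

Ω = 2.11

α₂ = 1 / (1 + [H⁺]/K2 + [H⁺]²/(K1K2)) = 1 / (1 + 10^+1.01 + 10^-1.12)
   = 1 / (1 + 10.233 + 0.075858) = 1/11.309 = 0.08843
[CO3²⁻] = α₂ × DIC = 0.08843 × 1.99 = 0.1760 mmol/kg
Ksp = 10^(−6.15) = 7.079×10^-7
Ω = [Ca²⁺][CO3²⁻]/Ksp = (8.50×10^-3)(1.760×10^-4) / 7.079×10^-7 = 2.11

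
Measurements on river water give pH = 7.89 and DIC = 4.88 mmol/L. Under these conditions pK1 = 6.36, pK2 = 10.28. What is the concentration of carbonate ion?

α₂ = 1 / (1 + [H⁺]/K2 + [H⁺]²/(K1K2)) = 1 / (1 + 10^+2.39 + 10^+0.86)
   = 1 / (1 + 245.47 + 7.2444) = 1/253.72 = 0.003941
[CO3²⁻] = α₂ × DIC = 0.003941 × 4.88 = 0.0192 mmol/L = 19.2 μmol/L

[CO3²⁻] = 19.2 μmol/L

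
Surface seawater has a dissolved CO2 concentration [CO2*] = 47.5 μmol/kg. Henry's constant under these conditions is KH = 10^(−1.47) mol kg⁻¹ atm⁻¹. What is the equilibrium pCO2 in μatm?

pCO2 = 1400 μatm

KH = 10^(−1.47) = 3.388×10^-2 mol kg⁻¹ atm⁻¹
pCO2 = [CO2*]/KH = 47.5×10^-6 / 3.388×10^-2 = 1.40×10^-3 atm = 1400 μatm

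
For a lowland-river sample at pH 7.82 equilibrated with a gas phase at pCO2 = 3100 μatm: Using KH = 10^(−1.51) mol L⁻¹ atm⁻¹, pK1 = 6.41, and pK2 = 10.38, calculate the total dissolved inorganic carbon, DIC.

DIC = 2.56 mmol/L

[CO2*] = KH · pCO2 = 10^(−1.51) × 3100×10^-6 = 9.580×10^-5 mol/L
α₀ = 1/(1 + K1/[H⁺] + K1K2/[H⁺]²) = 1/(1 + 10^+1.41 + 10^-1.15) = 0.03735
DIC = [CO2*]/α₀ = 9.580×10^-5 / 0.03735 = 2.56 mmol/L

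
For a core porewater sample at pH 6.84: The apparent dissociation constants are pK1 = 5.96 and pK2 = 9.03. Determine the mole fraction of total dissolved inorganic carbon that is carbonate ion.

α₂ = 0.00567

α₂ = 1 / (1 + [H⁺]/K2 + [H⁺]²/(K1K2)) = 1 / (1 + 10^+2.19 + 10^+1.31)
   = 1 / (1 + 154.88 + 20.417) = 1/176.30 = 0.005672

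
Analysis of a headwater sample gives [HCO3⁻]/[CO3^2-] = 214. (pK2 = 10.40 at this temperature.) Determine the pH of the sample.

pH = 8.07

From K2 = [H⁺][CO3^2-]/[HCO3⁻]:  pH = pK2 − log₁₀([HCO3⁻]/[CO3^2-])
log₁₀(214) = +2.330
pH = 10.40 − (+2.330) = 8.07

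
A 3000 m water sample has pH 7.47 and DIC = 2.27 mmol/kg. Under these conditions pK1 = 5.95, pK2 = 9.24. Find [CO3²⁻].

α₂ = 1 / (1 + [H⁺]/K2 + [H⁺]²/(K1K2)) = 1 / (1 + 10^+1.77 + 10^+0.25)
   = 1 / (1 + 58.884 + 1.7783) = 1/61.663 = 0.01622
[CO3²⁻] = α₂ × DIC = 0.01622 × 2.27 = 0.0368 mmol/kg

[CO3²⁻] = 0.0368 mmol/kg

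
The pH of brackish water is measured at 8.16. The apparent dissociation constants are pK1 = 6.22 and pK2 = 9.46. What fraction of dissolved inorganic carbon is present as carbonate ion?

α₂ = 0.0472

α₂ = 1 / (1 + [H⁺]/K2 + [H⁺]²/(K1K2)) = 1 / (1 + 10^+1.30 + 10^-0.64)
   = 1 / (1 + 19.953 + 0.22909) = 1/21.182 = 0.04721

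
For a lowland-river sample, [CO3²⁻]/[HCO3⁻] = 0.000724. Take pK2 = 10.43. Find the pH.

pH = 7.29

From K2 = [H⁺][CO3²⁻]/[HCO3⁻]:  pH = pK2 + log₁₀([CO3²⁻]/[HCO3⁻])
log₁₀(0.000724) = -3.140
pH = 10.43 + (-3.140) = 7.29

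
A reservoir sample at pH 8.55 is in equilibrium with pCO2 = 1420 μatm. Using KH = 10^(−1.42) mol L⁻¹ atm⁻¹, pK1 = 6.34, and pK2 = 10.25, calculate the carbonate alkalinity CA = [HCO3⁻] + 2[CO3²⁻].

CA = 9.11 mmol/L

[CO2*] = KH · pCO2 = 10^(−1.42) × 1420×10^-6 = 5.399×10^-5 mol/L
α₀ = 1/(1 + K1/[H⁺] + K1K2/[H⁺]²) = 1/(1 + 10^+2.21 + 10^+0.51) = 0.006009
DIC = [CO2*]/α₀ = 5.399×10^-5 / 0.006009 = 8.984 mmol/L
CA = (α₁ + 2α₂)·DIC = (0.9745 + 2×0.01944) × 8.984 = 9.11 mmol/L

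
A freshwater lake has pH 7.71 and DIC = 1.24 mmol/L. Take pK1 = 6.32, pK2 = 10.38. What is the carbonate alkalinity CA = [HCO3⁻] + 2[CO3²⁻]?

CA = [HCO3⁻] + 2[CO3²⁻] = (α₁ + 2α₂)·DIC
At pH 7.71: [H⁺]/K1 = 10^-1.39 = 0.040738, K2/[H⁺] = 10^-2.67 = 0.0021380
α₁ = 1/(1 + 0.040738 + 0.0021380) = 1/1.0429 = 0.9589; α₂ = α₁·K2/[H⁺] = 0.002050
α₁ + 2α₂ = 0.9630
CA = 0.9630 × 1.24 = 1.19 mmol/L

CA = 1.19 mmol/L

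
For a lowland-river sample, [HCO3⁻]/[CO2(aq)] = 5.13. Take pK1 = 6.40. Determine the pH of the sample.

pH = 7.11

From K1 = [H⁺][HCO3⁻]/[CO2(aq)]:  pH = pK1 + log₁₀([HCO3⁻]/[CO2(aq)])
log₁₀(5.13) = +0.710
pH = 6.40 + (+0.710) = 7.11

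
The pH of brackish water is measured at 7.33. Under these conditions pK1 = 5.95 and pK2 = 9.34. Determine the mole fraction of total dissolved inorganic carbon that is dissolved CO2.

α₀ = 1 / (1 + K1/[H⁺] + K1K2/[H⁺]²) = 1 / (1 + 10^+1.38 + 10^-0.63)
   = 1 / (1 + 23.988 + 0.23442) = 1/25.223 = 0.03965

α₀ = 0.0396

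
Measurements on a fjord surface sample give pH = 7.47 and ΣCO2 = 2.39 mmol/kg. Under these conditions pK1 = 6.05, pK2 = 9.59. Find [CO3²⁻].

[CO3²⁻] = 17.3 μmol/kg

α₂ = 1 / (1 + [H⁺]/K2 + [H⁺]²/(K1K2)) = 1 / (1 + 10^+2.12 + 10^+0.70)
   = 1 / (1 + 131.83 + 5.0119) = 1/137.84 = 0.007255
[CO3²⁻] = α₂ × DIC = 0.007255 × 2.39 = 0.0173 mmol/kg = 17.3 μmol/kg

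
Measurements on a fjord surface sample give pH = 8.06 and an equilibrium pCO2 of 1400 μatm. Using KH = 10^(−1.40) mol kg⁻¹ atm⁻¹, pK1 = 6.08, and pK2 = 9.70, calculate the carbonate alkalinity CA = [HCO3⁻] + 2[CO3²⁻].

CA = 5.57 mmol/kg

[CO2*] = KH · pCO2 = 10^(−1.40) × 1400×10^-6 = 5.574×10^-5 mol/kg
α₀ = 1/(1 + K1/[H⁺] + K1K2/[H⁺]²) = 1/(1 + 10^+1.98 + 10^+0.34) = 0.01013
DIC = [CO2*]/α₀ = 5.574×10^-5 / 0.01013 = 5.500 mmol/kg
CA = (α₁ + 2α₂)·DIC = (0.9677 + 2×0.02217) × 5.500 = 5.57 mmol/kg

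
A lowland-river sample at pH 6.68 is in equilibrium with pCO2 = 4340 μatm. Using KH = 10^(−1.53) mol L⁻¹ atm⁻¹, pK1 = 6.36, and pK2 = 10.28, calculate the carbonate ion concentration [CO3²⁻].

[CO3²⁻] = 0.0672 μmol/L

[CO2*] = KH · pCO2 = 10^(−1.53) × 4340×10^-6 = 1.281×10^-4 mol/L
α₀ = 1/(1 + K1/[H⁺] + K1K2/[H⁺]²) = 1/(1 + 10^+0.32 + 10^-3.28) = 0.3236
DIC = [CO2*]/α₀ = 1.281×10^-4 / 0.3236 = 0.3958 mmol/L
[CO3²⁻] = α₂·DIC; α₂ = 0.0001699, so [CO3²⁻] = 0.0001699 × 0.3958 = 6.72×10^-5 mmol/L = 0.0672 μmol/L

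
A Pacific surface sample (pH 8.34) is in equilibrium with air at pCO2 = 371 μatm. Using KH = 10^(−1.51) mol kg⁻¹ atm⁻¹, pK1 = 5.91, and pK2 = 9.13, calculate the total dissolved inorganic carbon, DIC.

[CO2*] = KH · pCO2 = 10^(−1.51) × 371×10^-6 = 1.146×10^-5 mol/kg
α₀ = 1/(1 + K1/[H⁺] + K1K2/[H⁺]²) = 1/(1 + 10^+2.43 + 10^+1.64) = 0.003187
DIC = [CO2*]/α₀ = 1.146×10^-5 / 0.003187 = 3.60 mmol/kg

DIC = 3.60 mmol/kg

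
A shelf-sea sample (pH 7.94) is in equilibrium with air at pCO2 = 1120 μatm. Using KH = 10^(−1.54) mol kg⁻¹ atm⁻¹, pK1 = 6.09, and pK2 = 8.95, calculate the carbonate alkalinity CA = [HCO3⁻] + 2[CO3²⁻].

CA = 2.73 mmol/kg

[CO2*] = KH · pCO2 = 10^(−1.54) × 1120×10^-6 = 3.230×10^-5 mol/kg
α₀ = 1/(1 + K1/[H⁺] + K1K2/[H⁺]²) = 1/(1 + 10^+1.85 + 10^+0.84) = 0.01270
DIC = [CO2*]/α₀ = 3.230×10^-5 / 0.01270 = 2.543 mmol/kg
CA = (α₁ + 2α₂)·DIC = (0.8994 + 2×0.08789) × 2.543 = 2.73 mmol/kg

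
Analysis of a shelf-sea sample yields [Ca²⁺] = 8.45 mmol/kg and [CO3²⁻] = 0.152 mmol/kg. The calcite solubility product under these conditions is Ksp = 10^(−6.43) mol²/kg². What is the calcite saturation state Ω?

Ksp = 10^(−6.43) = 3.715×10^-7
Ω = [Ca²⁺][CO3²⁻]/Ksp = (8.45×10^-3)(0.152×10^-3) / 3.715×10^-7 = 3.46

Ω = 3.46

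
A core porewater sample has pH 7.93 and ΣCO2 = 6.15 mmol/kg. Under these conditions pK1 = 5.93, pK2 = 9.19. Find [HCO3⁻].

[HCO3⁻] = 5.77 mmol/kg

α₁ = 1 / (1 + [H⁺]/K1 + K2/[H⁺]) = 1 / (1 + 10^-2.00 + 10^-1.26)
   = 1 / (1 + 0.010000 + 0.054954) = 1/1.0650 = 0.9390
[HCO3⁻] = α₁ × DIC = 0.9390 × 6.15 = 5.77 mmol/kg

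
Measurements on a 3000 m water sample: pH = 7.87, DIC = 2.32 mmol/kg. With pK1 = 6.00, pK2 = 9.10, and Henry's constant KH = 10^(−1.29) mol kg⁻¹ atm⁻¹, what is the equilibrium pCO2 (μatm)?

α₀ = 1 / (1 + K1/[H⁺] + K1K2/[H⁺]²) = 1 / (1 + 10^+1.87 + 10^+0.64)
   = 1 / (1 + 74.131 + 4.3652) = 1/79.496 = 0.01258
[CO2*] = α₀ × DIC = 0.01258 × 2.32 = 0.02918 mmol/kg
pCO2 = [CO2*]/KH = 2.918×10^-5 / 5.129×10^-2 = 569 μatm

pCO2 = 569 μatm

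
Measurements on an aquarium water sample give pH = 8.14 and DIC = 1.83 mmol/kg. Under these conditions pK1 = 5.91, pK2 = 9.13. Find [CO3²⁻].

[CO3²⁻] = 0.169 mmol/kg

α₂ = 1 / (1 + [H⁺]/K2 + [H⁺]²/(K1K2)) = 1 / (1 + 10^+0.99 + 10^-1.24)
   = 1 / (1 + 9.7724 + 0.057544) = 1/10.830 = 0.09234
[CO3²⁻] = α₂ × DIC = 0.09234 × 1.83 = 0.169 mmol/kg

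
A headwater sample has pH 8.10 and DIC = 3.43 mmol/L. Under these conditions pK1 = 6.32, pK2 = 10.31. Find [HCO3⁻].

[HCO3⁻] = 3.35 mmol/L

α₁ = 1 / (1 + [H⁺]/K1 + K2/[H⁺]) = 1 / (1 + 10^-1.78 + 10^-2.21)
   = 1 / (1 + 0.016596 + 0.0061660) = 1/1.0228 = 0.9777
[HCO3⁻] = α₁ × DIC = 0.9777 × 3.43 = 3.35 mmol/L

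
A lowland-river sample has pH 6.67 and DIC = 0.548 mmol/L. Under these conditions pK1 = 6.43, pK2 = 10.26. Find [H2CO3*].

[CO2*] = 0.200 mmol/L

α₀ = 1 / (1 + K1/[H⁺] + K1K2/[H⁺]²) = 1 / (1 + 10^+0.24 + 10^-3.35)
   = 1 / (1 + 1.7378 + 0.00044668) = 1/2.7382 = 0.3652
[CO2*] = α₀ × DIC = 0.3652 × 0.548 = 0.200 mmol/L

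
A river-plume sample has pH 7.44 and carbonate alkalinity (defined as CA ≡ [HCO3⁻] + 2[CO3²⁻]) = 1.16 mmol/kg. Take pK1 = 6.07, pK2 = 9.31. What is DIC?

DIC = 1.19 mmol/kg

CA = [HCO3⁻] + 2[CO3²⁻] = (α₁ + 2α₂)·DIC
At pH 7.44: [H⁺]/K1 = 10^-1.37 = 0.042658, K2/[H⁺] = 10^-1.87 = 0.013490
α₁ = 1/(1 + 0.042658 + 0.013490) = 1/1.0561 = 0.9468; α₂ = α₁·K2/[H⁺] = 0.01277
α₁ + 2α₂ = 0.9724
DIC = CA / (α₁ + 2α₂) = 1.16 / 0.9724 = 1.19 mmol/kg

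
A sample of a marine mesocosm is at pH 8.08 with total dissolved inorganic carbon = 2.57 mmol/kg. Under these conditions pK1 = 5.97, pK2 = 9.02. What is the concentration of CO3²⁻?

[CO3²⁻] = 0.263 mmol/kg

α₂ = 1 / (1 + [H⁺]/K2 + [H⁺]²/(K1K2)) = 1 / (1 + 10^+0.94 + 10^-1.17)
   = 1 / (1 + 8.7096 + 0.067608) = 1/9.7772 = 0.1023
[CO3²⁻] = α₂ × DIC = 0.1023 × 2.57 = 0.263 mmol/kg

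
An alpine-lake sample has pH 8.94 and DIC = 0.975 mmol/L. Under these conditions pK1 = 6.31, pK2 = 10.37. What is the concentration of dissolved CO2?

[CO2*] = 2.20 μmol/L

α₀ = 1 / (1 + K1/[H⁺] + K1K2/[H⁺]²) = 1 / (1 + 10^+2.63 + 10^+1.20)
   = 1 / (1 + 426.58 + 15.849) = 1/443.43 = 0.002255
[CO2*] = α₀ × DIC = 0.002255 × 0.975 = 0.00220 mmol/L = 2.20 μmol/L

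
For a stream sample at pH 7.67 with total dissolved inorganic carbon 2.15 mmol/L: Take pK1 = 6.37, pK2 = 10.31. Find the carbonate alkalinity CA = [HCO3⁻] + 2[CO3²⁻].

CA = 2.05 mmol/L

CA = [HCO3⁻] + 2[CO3²⁻] = (α₁ + 2α₂)·DIC
At pH 7.67: [H⁺]/K1 = 10^-1.30 = 0.050119, K2/[H⁺] = 10^-2.64 = 0.0022909
α₁ = 1/(1 + 0.050119 + 0.0022909) = 1/1.0524 = 0.9502; α₂ = α₁·K2/[H⁺] = 0.002177
α₁ + 2α₂ = 0.9546
CA = 0.9546 × 2.15 = 2.05 mmol/L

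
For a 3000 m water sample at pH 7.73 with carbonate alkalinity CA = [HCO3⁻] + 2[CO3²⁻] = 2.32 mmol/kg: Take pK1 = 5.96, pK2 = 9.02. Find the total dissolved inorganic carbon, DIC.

DIC = 2.25 mmol/kg

CA = [HCO3⁻] + 2[CO3²⁻] = (α₁ + 2α₂)·DIC
At pH 7.73: [H⁺]/K1 = 10^-1.77 = 0.016982, K2/[H⁺] = 10^-1.29 = 0.051286
α₁ = 1/(1 + 0.016982 + 0.051286) = 1/1.0683 = 0.9361; α₂ = α₁·K2/[H⁺] = 0.04801
α₁ + 2α₂ = 1.0321
DIC = CA / (α₁ + 2α₂) = 2.32 / 1.0321 = 2.25 mmol/kg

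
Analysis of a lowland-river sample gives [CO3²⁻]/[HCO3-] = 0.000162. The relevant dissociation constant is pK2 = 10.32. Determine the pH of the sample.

pH = 6.53

From K2 = [H⁺][CO3²⁻]/[HCO3-]:  pH = pK2 + log₁₀([CO3²⁻]/[HCO3-])
log₁₀(0.000162) = -3.790
pH = 10.32 + (-3.790) = 6.53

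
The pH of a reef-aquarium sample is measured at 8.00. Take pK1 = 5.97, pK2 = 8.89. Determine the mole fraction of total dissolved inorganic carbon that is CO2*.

α₀ = 1 / (1 + K1/[H⁺] + K1K2/[H⁺]²) = 1 / (1 + 10^+2.03 + 10^+1.14)
   = 1 / (1 + 107.15 + 13.804) = 1/121.96 = 0.008200

α₀ = 0.00820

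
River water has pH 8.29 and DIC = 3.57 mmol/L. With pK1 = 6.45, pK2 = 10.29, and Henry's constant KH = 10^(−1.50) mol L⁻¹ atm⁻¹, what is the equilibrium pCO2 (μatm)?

pCO2 = 1590 μatm

α₀ = 1 / (1 + K1/[H⁺] + K1K2/[H⁺]²) = 1 / (1 + 10^+1.84 + 10^-0.16)
   = 1 / (1 + 69.183 + 0.69183) = 1/70.875 = 0.01411
[CO2*] = α₀ × DIC = 0.01411 × 3.57 = 0.05037 mmol/L
pCO2 = [CO2*]/KH = 5.037×10^-5 / 3.162×10^-2 = 1590 μatm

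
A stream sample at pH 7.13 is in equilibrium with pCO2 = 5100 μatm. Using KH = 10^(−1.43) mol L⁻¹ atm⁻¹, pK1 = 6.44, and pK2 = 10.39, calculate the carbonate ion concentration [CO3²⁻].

[CO2*] = KH · pCO2 = 10^(−1.43) × 5100×10^-6 = 1.895×10^-4 mol/L
α₀ = 1/(1 + K1/[H⁺] + K1K2/[H⁺]²) = 1/(1 + 10^+0.69 + 10^-2.57) = 0.1695
DIC = [CO2*]/α₀ = 1.895×10^-4 / 0.1695 = 1.118 mmol/L
[CO3²⁻] = α₂·DIC; α₂ = 0.0004562, so [CO3²⁻] = 0.0004562 × 1.118 = 0.000510 mmol/L = 0.510 μmol/L

[CO3²⁻] = 0.510 μmol/L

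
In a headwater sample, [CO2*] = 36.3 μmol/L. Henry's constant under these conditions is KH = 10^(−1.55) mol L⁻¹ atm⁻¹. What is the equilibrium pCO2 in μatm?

pCO2 = 1290 μatm

KH = 10^(−1.55) = 2.818×10^-2 mol L⁻¹ atm⁻¹
pCO2 = [CO2*]/KH = 36.3×10^-6 / 2.818×10^-2 = 1.29×10^-3 atm = 1290 μatm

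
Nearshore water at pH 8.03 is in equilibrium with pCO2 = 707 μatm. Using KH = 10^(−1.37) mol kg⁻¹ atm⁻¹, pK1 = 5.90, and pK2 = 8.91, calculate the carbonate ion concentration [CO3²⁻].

[CO3²⁻] = 0.536 mmol/kg

[CO2*] = KH · pCO2 = 10^(−1.37) × 707×10^-6 = 3.016×10^-5 mol/kg
α₀ = 1/(1 + K1/[H⁺] + K1K2/[H⁺]²) = 1/(1 + 10^+2.13 + 10^+1.25) = 0.006507
DIC = [CO2*]/α₀ = 3.016×10^-5 / 0.006507 = 4.635 mmol/kg
[CO3²⁻] = α₂·DIC; α₂ = 0.1157, so [CO3²⁻] = 0.1157 × 4.635 = 0.536 mmol/kg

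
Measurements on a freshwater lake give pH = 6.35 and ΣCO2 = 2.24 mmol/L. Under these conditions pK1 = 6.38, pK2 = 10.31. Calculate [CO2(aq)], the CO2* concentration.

[CO2*] = 1.16 mmol/L

α₀ = 1 / (1 + K1/[H⁺] + K1K2/[H⁺]²) = 1 / (1 + 10^-0.03 + 10^-3.99)
   = 1 / (1 + 0.93325 + 0.00010233) = 1/1.9334 = 0.5172
[CO2*] = α₀ × DIC = 0.5172 × 2.24 = 1.16 mmol/L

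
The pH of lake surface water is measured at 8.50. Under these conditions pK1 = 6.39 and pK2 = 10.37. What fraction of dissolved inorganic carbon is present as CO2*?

α₀ = 1 / (1 + K1/[H⁺] + K1K2/[H⁺]²) = 1 / (1 + 10^+2.11 + 10^+0.24)
   = 1 / (1 + 128.82 + 1.7378) = 1/131.56 = 0.007601

α₀ = 0.00760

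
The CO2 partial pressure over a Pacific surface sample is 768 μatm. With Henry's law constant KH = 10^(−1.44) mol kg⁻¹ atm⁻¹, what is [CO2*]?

[CO2*] = 27.9 μmol/kg

KH = 10^(−1.44) = 3.631×10^-2 mol kg⁻¹ atm⁻¹
[CO2*] = KH · pCO2 = 3.631×10^-2 × 768×10^-6 atm = 2.79×10^-5 mol/kg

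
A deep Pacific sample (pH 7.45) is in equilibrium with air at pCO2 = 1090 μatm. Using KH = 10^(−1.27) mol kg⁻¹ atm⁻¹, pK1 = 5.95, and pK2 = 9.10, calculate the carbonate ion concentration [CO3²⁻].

[CO3²⁻] = 0.0414 mmol/kg

[CO2*] = KH · pCO2 = 10^(−1.27) × 1090×10^-6 = 5.854×10^-5 mol/kg
α₀ = 1/(1 + K1/[H⁺] + K1K2/[H⁺]²) = 1/(1 + 10^+1.50 + 10^-0.15) = 0.03000
DIC = [CO2*]/α₀ = 5.854×10^-5 / 0.03000 = 1.951 mmol/kg
[CO3²⁻] = α₂·DIC; α₂ = 0.02124, so [CO3²⁻] = 0.02124 × 1.951 = 0.0414 mmol/kg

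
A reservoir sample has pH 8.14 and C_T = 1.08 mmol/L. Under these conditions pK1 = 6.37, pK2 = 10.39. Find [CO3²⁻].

[CO3²⁻] = 5.94 μmol/L

α₂ = 1 / (1 + [H⁺]/K2 + [H⁺]²/(K1K2)) = 1 / (1 + 10^+2.25 + 10^+0.48)
   = 1 / (1 + 177.83 + 3.0200) = 1/181.85 = 0.005499
[CO3²⁻] = α₂ × DIC = 0.005499 × 1.08 = 0.00594 mmol/L = 5.94 μmol/L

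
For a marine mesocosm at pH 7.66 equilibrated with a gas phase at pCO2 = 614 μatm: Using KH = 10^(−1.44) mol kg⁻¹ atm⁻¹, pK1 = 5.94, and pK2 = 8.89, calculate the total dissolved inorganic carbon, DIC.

[CO2*] = KH · pCO2 = 10^(−1.44) × 614×10^-6 = 2.229×10^-5 mol/kg
α₀ = 1/(1 + K1/[H⁺] + K1K2/[H⁺]²) = 1/(1 + 10^+1.72 + 10^+0.49) = 0.01768
DIC = [CO2*]/α₀ = 2.229×10^-5 / 0.01768 = 1.26 mmol/kg

DIC = 1.26 mmol/kg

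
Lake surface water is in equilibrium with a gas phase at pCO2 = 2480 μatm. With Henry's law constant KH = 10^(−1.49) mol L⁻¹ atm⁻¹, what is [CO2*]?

KH = 10^(−1.49) = 3.236×10^-2 mol L⁻¹ atm⁻¹
[CO2*] = KH · pCO2 = 3.236×10^-2 × 2480×10^-6 atm = 8.03×10^-5 mol/L

[CO2*] = 80.3 μmol/L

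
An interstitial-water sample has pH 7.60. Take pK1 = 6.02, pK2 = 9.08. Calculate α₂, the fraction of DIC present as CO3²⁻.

α₂ = 0.0313

α₂ = 1 / (1 + [H⁺]/K2 + [H⁺]²/(K1K2)) = 1 / (1 + 10^+1.48 + 10^-0.10)
   = 1 / (1 + 30.200 + 0.79433) = 1/31.994 = 0.03126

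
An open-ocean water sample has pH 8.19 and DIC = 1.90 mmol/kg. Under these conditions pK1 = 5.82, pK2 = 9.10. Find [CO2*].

α₀ = 1 / (1 + K1/[H⁺] + K1K2/[H⁺]²) = 1 / (1 + 10^+2.37 + 10^+1.46)
   = 1 / (1 + 234.42 + 28.840) = 1/264.26 = 0.003784
[CO2*] = α₀ × DIC = 0.003784 × 1.90 = 0.00719 mmol/kg = 7.19 μmol/kg

[CO2*] = 7.19 μmol/kg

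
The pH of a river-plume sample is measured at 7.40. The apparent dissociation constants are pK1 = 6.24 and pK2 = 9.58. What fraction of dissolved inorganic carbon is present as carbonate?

α₂ = 0.00614

α₂ = 1 / (1 + [H⁺]/K2 + [H⁺]²/(K1K2)) = 1 / (1 + 10^+2.18 + 10^+1.02)
   = 1 / (1 + 151.36 + 10.471) = 1/162.83 = 0.006141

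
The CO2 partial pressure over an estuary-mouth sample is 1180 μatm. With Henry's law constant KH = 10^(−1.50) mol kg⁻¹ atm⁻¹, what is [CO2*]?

[CO2*] = 37.3 μmol/kg

KH = 10^(−1.50) = 3.162×10^-2 mol kg⁻¹ atm⁻¹
[CO2*] = KH · pCO2 = 3.162×10^-2 × 1180×10^-6 atm = 3.73×10^-5 mol/kg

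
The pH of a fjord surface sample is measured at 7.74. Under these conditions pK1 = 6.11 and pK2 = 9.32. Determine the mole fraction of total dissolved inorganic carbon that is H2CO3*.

α₀ = 1 / (1 + K1/[H⁺] + K1K2/[H⁺]²) = 1 / (1 + 10^+1.63 + 10^+0.05)
   = 1 / (1 + 42.658 + 1.1220) = 1/44.780 = 0.02233

α₀ = 0.0223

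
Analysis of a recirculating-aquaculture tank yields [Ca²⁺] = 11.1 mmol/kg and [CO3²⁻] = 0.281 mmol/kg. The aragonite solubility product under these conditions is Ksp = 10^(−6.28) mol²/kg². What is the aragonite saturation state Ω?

Ω = 5.94

Ksp = 10^(−6.28) = 5.248×10^-7
Ω = [Ca²⁺][CO3²⁻]/Ksp = (11.1×10^-3)(0.281×10^-3) / 5.248×10^-7 = 5.94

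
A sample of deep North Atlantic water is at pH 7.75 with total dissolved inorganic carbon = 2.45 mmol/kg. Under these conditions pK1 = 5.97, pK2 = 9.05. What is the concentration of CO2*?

α₀ = 1 / (1 + K1/[H⁺] + K1K2/[H⁺]²) = 1 / (1 + 10^+1.78 + 10^+0.48)
   = 1 / (1 + 60.256 + 3.0200) = 1/64.276 = 0.01556
[CO2*] = α₀ × DIC = 0.01556 × 2.45 = 0.0381 mmol/kg

[CO2*] = 0.0381 mmol/kg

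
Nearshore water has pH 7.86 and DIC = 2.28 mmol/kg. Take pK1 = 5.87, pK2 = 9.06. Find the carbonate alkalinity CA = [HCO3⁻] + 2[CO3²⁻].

CA = 2.39 mmol/kg

CA = [HCO3⁻] + 2[CO3²⁻] = (α₁ + 2α₂)·DIC
At pH 7.86: [H⁺]/K1 = 10^-1.99 = 0.010233, K2/[H⁺] = 10^-1.20 = 0.063096
α₁ = 1/(1 + 0.010233 + 0.063096) = 1/1.0733 = 0.9317; α₂ = α₁·K2/[H⁺] = 0.05879
α₁ + 2α₂ = 1.0493
CA = 1.0493 × 2.28 = 2.39 mmol/kg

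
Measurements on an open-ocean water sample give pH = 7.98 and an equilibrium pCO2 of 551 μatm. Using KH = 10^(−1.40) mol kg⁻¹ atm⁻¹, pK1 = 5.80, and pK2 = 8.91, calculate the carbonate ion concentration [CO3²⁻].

[CO2*] = KH · pCO2 = 10^(−1.40) × 551×10^-6 = 2.194×10^-5 mol/kg
α₀ = 1/(1 + K1/[H⁺] + K1K2/[H⁺]²) = 1/(1 + 10^+2.18 + 10^+1.25) = 0.005878
DIC = [CO2*]/α₀ = 2.194×10^-5 / 0.005878 = 3.732 mmol/kg
[CO3²⁻] = α₂·DIC; α₂ = 0.1045, so [CO3²⁻] = 0.1045 × 3.732 = 0.390 mmol/kg

[CO3²⁻] = 0.390 mmol/kg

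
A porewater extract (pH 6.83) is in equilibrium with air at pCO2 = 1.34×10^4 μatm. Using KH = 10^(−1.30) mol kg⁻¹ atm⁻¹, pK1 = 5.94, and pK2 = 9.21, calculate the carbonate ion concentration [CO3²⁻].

[CO2*] = KH · pCO2 = 10^(−1.30) × 1.34×10^4×10^-6 = 6.716×10^-4 mol/kg
α₀ = 1/(1 + K1/[H⁺] + K1K2/[H⁺]²) = 1/(1 + 10^+0.89 + 10^-1.49) = 0.1137
DIC = [CO2*]/α₀ = 6.716×10^-4 / 0.1137 = 5.907 mmol/kg
[CO3²⁻] = α₂·DIC; α₂ = 0.003679, so [CO3²⁻] = 0.003679 × 5.907 = 0.0217 mmol/kg

[CO3²⁻] = 0.0217 mmol/kg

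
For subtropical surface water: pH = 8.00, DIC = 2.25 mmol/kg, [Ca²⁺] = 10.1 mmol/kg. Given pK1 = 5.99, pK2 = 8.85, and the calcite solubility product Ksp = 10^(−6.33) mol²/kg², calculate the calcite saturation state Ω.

α₂ = 1 / (1 + [H⁺]/K2 + [H⁺]²/(K1K2)) = 1 / (1 + 10^+0.85 + 10^-1.16)
   = 1 / (1 + 7.0795 + 0.069183) = 1/8.1486 = 0.1227
[CO3²⁻] = α₂ × DIC = 0.1227 × 2.25 = 0.2761 mmol/kg
Ksp = 10^(−6.33) = 4.677×10^-7
Ω = [Ca²⁺][CO3²⁻]/Ksp = (10.1×10^-3)(2.761×10^-4) / 4.677×10^-7 = 5.96

Ω = 5.96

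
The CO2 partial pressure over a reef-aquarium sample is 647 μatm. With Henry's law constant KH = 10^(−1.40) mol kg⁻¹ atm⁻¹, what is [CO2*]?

KH = 10^(−1.40) = 3.981×10^-2 mol kg⁻¹ atm⁻¹
[CO2*] = KH · pCO2 = 3.981×10^-2 × 647×10^-6 atm = 2.58×10^-5 mol/kg

[CO2*] = 25.8 μmol/kg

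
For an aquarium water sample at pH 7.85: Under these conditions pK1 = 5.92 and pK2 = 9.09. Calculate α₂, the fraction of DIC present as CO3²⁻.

α₂ = 0.0538

α₂ = 1 / (1 + [H⁺]/K2 + [H⁺]²/(K1K2)) = 1 / (1 + 10^+1.24 + 10^-0.69)
   = 1 / (1 + 17.378 + 0.20417) = 1/18.582 = 0.05381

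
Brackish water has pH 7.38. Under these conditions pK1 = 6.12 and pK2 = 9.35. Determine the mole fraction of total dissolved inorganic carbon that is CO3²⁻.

α₂ = 0.0101

α₂ = 1 / (1 + [H⁺]/K2 + [H⁺]²/(K1K2)) = 1 / (1 + 10^+1.97 + 10^+0.71)
   = 1 / (1 + 93.325 + 5.1286) = 1/99.454 = 0.01005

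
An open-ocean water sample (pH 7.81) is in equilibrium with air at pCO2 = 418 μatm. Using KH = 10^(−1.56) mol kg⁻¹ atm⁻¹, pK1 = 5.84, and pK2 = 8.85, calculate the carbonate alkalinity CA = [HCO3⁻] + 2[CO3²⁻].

[CO2*] = KH · pCO2 = 10^(−1.56) × 418×10^-6 = 1.151×10^-5 mol/kg
α₀ = 1/(1 + K1/[H⁺] + K1K2/[H⁺]²) = 1/(1 + 10^+1.97 + 10^+0.93) = 0.009724
DIC = [CO2*]/α₀ = 1.151×10^-5 / 0.009724 = 1.184 mmol/kg
CA = (α₁ + 2α₂)·DIC = (0.9075 + 2×0.08277) × 1.184 = 1.27 mmol/kg

CA = 1.27 mmol/kg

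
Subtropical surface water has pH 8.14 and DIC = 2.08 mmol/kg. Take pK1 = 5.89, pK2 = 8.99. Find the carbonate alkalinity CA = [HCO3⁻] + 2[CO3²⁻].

CA = [HCO3⁻] + 2[CO3²⁻] = (α₁ + 2α₂)·DIC
At pH 8.14: [H⁺]/K1 = 10^-2.25 = 0.0056234, K2/[H⁺] = 10^-0.85 = 0.14125
α₁ = 1/(1 + 0.0056234 + 0.14125) = 1/1.1469 = 0.8719; α₂ = α₁·K2/[H⁺] = 0.1232
α₁ + 2α₂ = 1.1183
CA = 1.1183 × 2.08 = 2.33 mmol/kg

CA = 2.33 mmol/kg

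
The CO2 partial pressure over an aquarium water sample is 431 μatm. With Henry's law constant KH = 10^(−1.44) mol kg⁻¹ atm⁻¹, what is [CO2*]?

KH = 10^(−1.44) = 3.631×10^-2 mol kg⁻¹ atm⁻¹
[CO2*] = KH · pCO2 = 3.631×10^-2 × 431×10^-6 atm = 1.56×10^-5 mol/kg

[CO2*] = 15.6 μmol/kg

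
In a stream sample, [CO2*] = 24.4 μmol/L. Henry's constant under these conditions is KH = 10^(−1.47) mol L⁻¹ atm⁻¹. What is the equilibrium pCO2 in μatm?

KH = 10^(−1.47) = 3.388×10^-2 mol L⁻¹ atm⁻¹
pCO2 = [CO2*]/KH = 24.4×10^-6 / 3.388×10^-2 = 7.20×10^-4 atm = 720 μatm

pCO2 = 720 μatm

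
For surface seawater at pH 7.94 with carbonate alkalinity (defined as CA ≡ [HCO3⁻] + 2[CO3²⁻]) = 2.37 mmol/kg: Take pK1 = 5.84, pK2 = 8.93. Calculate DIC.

CA = [HCO3⁻] + 2[CO3²⁻] = (α₁ + 2α₂)·DIC
At pH 7.94: [H⁺]/K1 = 10^-2.10 = 0.0079433, K2/[H⁺] = 10^-0.99 = 0.10233
α₁ = 1/(1 + 0.0079433 + 0.10233) = 1/1.1103 = 0.9007; α₂ = α₁·K2/[H⁺] = 0.09217
α₁ + 2α₂ = 1.0850
DIC = CA / (α₁ + 2α₂) = 2.37 / 1.0850 = 2.18 mmol/kg

DIC = 2.18 mmol/kg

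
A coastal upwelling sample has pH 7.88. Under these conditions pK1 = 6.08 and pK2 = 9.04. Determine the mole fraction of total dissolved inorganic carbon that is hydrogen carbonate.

α₁ = 0.922

α₁ = 1 / (1 + [H⁺]/K1 + K2/[H⁺]) = 1 / (1 + 10^-1.80 + 10^-1.16)
   = 1 / (1 + 0.015849 + 0.069183) = 1/1.0850 = 0.9216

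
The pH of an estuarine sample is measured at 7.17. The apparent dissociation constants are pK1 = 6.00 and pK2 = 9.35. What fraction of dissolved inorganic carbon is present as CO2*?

α₀ = 1 / (1 + K1/[H⁺] + K1K2/[H⁺]²) = 1 / (1 + 10^+1.17 + 10^-1.01)
   = 1 / (1 + 14.791 + 0.097724) = 1/15.889 = 0.06294

α₀ = 0.0629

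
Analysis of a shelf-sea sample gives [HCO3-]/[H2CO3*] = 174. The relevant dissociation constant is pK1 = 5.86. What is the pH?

From K1 = [H⁺][HCO3-]/[H2CO3*]:  pH = pK1 + log₁₀([HCO3-]/[H2CO3*])
log₁₀(174) = +2.241
pH = 5.86 + (+2.241) = 8.10

pH = 8.10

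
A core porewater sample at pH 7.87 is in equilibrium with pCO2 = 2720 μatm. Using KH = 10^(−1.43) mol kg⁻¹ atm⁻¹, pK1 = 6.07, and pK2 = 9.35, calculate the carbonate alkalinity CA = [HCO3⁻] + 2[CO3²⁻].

CA = 6.80 mmol/kg

[CO2*] = KH · pCO2 = 10^(−1.43) × 2720×10^-6 = 1.011×10^-4 mol/kg
α₀ = 1/(1 + K1/[H⁺] + K1K2/[H⁺]²) = 1/(1 + 10^+1.80 + 10^+0.32) = 0.01511
DIC = [CO2*]/α₀ = 1.011×10^-4 / 0.01511 = 6.688 mmol/kg
CA = (α₁ + 2α₂)·DIC = (0.9533 + 2×0.03157) × 6.688 = 6.80 mmol/kg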